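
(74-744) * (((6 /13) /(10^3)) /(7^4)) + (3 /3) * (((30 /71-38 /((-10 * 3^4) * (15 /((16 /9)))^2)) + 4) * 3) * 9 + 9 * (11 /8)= 638795320670011 /4846661001000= 131.80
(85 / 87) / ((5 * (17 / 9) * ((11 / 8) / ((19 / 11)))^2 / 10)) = 693120 / 424589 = 1.63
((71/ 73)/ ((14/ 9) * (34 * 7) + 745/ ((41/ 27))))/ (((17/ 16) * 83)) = 419184/ 32718593941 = 0.00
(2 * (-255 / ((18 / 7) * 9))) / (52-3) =-85 / 189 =-0.45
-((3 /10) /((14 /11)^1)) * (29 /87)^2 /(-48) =11 /20160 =0.00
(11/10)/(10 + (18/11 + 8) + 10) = 121/3260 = 0.04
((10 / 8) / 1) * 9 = 45 / 4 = 11.25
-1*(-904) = 904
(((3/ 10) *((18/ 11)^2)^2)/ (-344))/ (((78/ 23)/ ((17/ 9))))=-285039/ 81843190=-0.00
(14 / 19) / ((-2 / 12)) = -84 / 19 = -4.42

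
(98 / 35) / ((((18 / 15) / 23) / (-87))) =-4669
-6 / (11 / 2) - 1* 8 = -100 / 11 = -9.09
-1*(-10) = 10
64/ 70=32/ 35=0.91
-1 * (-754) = 754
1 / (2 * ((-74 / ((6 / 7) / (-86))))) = 0.00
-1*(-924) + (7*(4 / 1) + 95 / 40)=7635 / 8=954.38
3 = 3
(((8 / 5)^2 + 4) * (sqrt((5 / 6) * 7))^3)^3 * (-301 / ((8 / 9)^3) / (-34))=149427826863 * sqrt(210) / 217600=9951355.40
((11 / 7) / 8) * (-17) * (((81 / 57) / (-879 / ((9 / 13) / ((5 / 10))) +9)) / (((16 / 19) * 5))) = 15147 / 8411200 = 0.00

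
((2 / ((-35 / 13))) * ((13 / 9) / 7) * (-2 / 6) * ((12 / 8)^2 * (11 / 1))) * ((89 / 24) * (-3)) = -165451 / 11760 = -14.07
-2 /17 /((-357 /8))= 16 /6069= 0.00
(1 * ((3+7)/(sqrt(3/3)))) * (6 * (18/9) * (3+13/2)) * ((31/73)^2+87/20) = 27522051/5329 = 5164.58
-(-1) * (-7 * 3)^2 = 441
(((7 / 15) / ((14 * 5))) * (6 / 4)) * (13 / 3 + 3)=11 / 150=0.07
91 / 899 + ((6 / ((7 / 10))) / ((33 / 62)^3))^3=97358780094122378508407 / 530048373916037823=183679.05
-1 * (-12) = 12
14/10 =7/5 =1.40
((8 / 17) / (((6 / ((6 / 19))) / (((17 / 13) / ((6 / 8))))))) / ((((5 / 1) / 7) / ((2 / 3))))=448 / 11115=0.04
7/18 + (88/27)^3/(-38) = -390601/747954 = -0.52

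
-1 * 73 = -73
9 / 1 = 9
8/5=1.60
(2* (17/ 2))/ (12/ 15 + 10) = 85/ 54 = 1.57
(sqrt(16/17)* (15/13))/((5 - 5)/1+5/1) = 12* sqrt(17)/221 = 0.22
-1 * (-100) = 100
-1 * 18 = -18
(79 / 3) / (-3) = -79 / 9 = -8.78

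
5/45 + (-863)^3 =-5784620822/9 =-642735646.89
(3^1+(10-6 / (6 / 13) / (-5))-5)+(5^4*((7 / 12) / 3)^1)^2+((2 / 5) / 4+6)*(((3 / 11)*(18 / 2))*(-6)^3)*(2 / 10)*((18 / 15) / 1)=24954084799 / 1782000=14003.41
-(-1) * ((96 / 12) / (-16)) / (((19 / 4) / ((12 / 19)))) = -24 / 361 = -0.07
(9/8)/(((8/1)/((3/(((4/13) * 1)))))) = 351/256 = 1.37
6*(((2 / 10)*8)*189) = 9072 / 5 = 1814.40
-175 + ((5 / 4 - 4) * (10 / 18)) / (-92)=-579545 / 3312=-174.98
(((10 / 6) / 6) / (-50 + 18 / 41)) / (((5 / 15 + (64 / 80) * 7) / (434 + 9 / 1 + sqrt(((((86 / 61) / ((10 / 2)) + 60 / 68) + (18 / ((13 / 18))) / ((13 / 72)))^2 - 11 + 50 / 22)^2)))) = -571701894979538197 / 30549726164647976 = -18.71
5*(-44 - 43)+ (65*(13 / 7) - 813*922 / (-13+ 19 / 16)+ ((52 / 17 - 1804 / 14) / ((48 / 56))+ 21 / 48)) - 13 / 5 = 5397309037 / 85680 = 62993.80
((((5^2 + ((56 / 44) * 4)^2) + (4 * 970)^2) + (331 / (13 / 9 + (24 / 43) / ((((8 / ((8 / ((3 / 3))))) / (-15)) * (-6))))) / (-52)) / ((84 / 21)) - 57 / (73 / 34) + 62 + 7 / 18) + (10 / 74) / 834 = 351752579930205293621 / 93460541206032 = 3763648.01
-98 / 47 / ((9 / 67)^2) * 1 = -115.56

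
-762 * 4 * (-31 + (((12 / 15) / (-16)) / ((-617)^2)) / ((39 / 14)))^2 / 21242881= -5380553769576049153406 / 39021327539640386472675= -0.14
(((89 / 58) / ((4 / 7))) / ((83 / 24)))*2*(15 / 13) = 56070 / 31291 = 1.79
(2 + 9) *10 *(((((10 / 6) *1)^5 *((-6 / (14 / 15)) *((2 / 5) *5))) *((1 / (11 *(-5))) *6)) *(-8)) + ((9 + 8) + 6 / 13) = -12985699 / 819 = -15855.55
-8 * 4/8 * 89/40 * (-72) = 3204/5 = 640.80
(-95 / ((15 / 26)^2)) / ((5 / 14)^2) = -2237.71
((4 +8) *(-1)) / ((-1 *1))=12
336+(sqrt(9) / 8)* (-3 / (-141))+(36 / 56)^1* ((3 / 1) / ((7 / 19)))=6287055 / 18424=341.24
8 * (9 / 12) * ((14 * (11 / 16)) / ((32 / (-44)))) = -2541 / 32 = -79.41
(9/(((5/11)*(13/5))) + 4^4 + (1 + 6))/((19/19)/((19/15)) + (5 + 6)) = 33421/1456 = 22.95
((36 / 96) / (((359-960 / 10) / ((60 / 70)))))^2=81 / 54228496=0.00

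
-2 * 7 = -14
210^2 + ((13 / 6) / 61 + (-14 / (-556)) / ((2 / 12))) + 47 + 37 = 44184.19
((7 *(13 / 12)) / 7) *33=143 / 4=35.75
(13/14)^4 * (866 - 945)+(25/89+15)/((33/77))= -236716853/10257072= -23.08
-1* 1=-1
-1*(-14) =14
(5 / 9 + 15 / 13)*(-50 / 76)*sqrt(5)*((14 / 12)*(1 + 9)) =-87500*sqrt(5) / 6669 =-29.34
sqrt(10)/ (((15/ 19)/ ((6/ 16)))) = 19 * sqrt(10)/ 40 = 1.50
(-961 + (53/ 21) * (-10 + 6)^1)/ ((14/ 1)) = -69.36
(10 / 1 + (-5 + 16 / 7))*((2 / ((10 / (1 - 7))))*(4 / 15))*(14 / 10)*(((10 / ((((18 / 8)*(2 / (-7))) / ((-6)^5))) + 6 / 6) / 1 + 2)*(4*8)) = -1579292928 / 125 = -12634343.42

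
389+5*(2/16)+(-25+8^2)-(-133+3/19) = 85343/152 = 561.47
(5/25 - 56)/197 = -279/985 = -0.28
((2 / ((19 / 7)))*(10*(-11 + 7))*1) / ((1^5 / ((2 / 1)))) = -1120 / 19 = -58.95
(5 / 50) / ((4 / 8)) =1 / 5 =0.20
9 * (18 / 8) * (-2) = -40.50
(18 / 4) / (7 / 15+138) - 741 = -3077979 / 4154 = -740.97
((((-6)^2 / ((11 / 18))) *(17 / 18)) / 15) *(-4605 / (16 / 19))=-892449 / 44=-20282.93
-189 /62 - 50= -3289 /62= -53.05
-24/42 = -4/7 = -0.57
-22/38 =-11/19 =-0.58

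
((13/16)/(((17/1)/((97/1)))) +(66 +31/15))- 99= -107293/4080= -26.30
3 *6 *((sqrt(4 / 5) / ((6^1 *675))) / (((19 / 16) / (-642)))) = -6848 *sqrt(5) / 7125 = -2.15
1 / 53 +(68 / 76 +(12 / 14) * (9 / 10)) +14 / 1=552819 / 35245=15.69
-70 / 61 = -1.15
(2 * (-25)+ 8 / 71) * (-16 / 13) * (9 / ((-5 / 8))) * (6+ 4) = -8160768 / 923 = -8841.57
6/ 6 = 1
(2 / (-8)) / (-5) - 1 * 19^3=-137179 / 20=-6858.95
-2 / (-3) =0.67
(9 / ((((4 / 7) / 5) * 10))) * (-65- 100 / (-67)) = -268065 / 536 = -500.12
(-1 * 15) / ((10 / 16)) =-24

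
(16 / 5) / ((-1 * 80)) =-1 / 25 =-0.04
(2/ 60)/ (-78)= -1/ 2340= -0.00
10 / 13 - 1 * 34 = -432 / 13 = -33.23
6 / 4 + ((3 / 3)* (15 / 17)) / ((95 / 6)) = 1005 / 646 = 1.56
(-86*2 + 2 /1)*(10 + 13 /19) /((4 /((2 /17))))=-1015 /19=-53.42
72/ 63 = 8/ 7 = 1.14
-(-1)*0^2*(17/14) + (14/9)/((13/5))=70/117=0.60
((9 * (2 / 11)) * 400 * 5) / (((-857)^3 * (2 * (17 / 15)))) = -270000 / 117702062291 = -0.00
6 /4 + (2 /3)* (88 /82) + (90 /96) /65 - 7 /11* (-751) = 135122627 /281424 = 480.14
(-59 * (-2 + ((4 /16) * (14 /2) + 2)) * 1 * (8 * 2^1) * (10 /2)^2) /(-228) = 10325 /57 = 181.14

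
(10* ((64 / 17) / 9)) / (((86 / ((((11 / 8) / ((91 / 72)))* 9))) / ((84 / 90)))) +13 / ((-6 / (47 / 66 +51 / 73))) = -717587191 / 274712724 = -2.61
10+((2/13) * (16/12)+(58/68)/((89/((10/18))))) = 3614929/354042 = 10.21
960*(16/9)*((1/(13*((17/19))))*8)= 778240/663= 1173.82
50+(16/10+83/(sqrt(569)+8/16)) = 332 * sqrt(569)/2275+117224/2275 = 55.01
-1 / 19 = -0.05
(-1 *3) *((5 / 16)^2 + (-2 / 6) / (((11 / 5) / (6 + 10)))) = 19655 / 2816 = 6.98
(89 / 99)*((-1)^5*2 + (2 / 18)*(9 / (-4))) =-89 / 44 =-2.02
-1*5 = -5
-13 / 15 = -0.87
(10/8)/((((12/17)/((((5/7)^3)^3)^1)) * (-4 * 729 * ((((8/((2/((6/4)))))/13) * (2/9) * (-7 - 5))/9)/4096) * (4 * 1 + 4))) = 2158203125/19611853002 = 0.11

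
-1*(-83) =83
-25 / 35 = -5 / 7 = -0.71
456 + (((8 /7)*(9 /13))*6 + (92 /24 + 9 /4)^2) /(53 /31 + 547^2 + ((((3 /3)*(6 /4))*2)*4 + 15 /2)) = 55428865630933 /121554492696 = 456.00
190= 190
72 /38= 36 /19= 1.89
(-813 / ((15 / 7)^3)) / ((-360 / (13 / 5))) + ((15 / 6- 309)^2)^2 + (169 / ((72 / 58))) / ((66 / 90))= 393160277524056433 / 44550000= 8825146521.30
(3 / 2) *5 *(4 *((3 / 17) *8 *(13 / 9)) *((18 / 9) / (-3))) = -2080 / 51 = -40.78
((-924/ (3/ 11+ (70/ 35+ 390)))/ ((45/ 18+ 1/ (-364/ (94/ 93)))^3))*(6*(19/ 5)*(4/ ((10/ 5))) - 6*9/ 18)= -6.44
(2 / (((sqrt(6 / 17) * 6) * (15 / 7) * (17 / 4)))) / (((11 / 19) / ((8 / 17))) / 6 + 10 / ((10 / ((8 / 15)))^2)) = 106400 * sqrt(102) / 4072503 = 0.26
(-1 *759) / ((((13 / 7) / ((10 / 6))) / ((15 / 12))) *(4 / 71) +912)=-3143525 / 3777408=-0.83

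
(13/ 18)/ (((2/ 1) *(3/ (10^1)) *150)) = 0.01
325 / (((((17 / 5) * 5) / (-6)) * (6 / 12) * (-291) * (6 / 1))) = 0.13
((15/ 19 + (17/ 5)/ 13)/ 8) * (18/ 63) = 649/ 17290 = 0.04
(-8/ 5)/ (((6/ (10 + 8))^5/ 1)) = -1944/ 5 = -388.80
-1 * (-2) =2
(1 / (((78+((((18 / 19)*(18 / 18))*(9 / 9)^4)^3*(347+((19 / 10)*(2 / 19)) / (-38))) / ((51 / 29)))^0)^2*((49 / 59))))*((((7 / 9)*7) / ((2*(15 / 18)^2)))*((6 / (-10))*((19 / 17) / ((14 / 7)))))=-3363 / 2125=-1.58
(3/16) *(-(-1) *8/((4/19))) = 57/8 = 7.12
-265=-265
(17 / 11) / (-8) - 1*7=-633 / 88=-7.19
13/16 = 0.81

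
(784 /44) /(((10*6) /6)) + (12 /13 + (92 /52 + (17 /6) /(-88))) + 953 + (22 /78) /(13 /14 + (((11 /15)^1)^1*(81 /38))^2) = 9334124670997 /9748172720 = 957.53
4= 4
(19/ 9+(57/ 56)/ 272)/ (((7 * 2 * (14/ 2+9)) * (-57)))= -15259/ 92123136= -0.00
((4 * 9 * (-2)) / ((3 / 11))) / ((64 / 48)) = -198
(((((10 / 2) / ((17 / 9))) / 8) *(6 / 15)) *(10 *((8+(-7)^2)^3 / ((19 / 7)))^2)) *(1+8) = 1885354558605 / 34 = 55451604664.85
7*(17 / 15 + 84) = 8939 / 15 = 595.93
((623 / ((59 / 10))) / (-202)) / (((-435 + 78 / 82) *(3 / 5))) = 638575 / 318139092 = 0.00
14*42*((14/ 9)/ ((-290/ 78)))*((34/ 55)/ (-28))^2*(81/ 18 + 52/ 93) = -24747359/ 40792125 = -0.61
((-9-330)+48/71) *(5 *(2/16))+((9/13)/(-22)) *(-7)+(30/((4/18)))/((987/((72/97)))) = -547272100539/2592101512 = -211.13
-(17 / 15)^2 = -289 / 225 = -1.28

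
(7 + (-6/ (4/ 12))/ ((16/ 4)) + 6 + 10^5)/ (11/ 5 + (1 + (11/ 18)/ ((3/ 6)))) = 9000765/ 398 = 22614.99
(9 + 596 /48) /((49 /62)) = 7967 /294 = 27.10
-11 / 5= -2.20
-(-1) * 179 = 179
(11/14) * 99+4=81.79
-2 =-2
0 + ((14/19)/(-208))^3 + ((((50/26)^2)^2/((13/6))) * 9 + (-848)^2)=937720778059563409/1303909727744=719160.81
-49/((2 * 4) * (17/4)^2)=-0.34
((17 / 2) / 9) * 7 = 119 / 18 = 6.61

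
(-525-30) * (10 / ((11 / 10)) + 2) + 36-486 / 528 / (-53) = -28541055 / 4664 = -6119.44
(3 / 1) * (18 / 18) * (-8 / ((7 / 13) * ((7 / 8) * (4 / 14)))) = -1248 / 7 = -178.29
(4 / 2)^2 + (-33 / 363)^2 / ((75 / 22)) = 3302 / 825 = 4.00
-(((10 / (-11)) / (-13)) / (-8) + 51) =-29167 / 572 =-50.99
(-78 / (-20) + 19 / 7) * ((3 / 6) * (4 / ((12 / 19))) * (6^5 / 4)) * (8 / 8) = 1425114 / 35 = 40717.54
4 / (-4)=-1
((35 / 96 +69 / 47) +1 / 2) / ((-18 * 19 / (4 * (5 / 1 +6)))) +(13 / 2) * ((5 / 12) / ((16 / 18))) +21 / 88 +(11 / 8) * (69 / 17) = 8.57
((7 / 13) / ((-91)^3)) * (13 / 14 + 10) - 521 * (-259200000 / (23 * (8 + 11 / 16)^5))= 2774406917807734342704219 / 23382953296024737142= 118650.83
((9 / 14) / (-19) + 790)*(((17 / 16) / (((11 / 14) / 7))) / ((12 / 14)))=8724.04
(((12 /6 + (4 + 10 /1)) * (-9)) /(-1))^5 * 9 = 557256278016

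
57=57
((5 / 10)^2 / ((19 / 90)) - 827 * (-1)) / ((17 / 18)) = 283239 / 323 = 876.90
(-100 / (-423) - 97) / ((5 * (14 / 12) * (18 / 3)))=-2.76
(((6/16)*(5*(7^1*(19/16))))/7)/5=57/128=0.45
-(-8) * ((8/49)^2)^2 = 32768/5764801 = 0.01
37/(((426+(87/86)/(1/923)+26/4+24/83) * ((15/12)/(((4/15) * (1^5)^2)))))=528212/91445925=0.01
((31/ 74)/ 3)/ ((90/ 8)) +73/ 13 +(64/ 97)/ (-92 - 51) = 389605867/ 69285645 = 5.62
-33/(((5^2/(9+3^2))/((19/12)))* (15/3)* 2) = -1881/500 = -3.76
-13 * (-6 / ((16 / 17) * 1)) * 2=663 / 4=165.75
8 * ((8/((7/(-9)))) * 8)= -4608/7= -658.29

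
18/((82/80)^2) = 28800/1681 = 17.13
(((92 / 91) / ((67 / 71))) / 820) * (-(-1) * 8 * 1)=13064 / 1249885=0.01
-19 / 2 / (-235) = 0.04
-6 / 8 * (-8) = 6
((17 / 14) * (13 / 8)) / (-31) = -221 / 3472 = -0.06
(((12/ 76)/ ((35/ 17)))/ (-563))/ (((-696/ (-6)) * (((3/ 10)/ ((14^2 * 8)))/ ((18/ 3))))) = -11424/ 310213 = -0.04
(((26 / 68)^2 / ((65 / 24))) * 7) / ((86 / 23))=6279 / 62135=0.10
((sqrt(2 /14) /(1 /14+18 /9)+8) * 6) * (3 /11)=36 * sqrt(7) /319+144 /11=13.39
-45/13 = -3.46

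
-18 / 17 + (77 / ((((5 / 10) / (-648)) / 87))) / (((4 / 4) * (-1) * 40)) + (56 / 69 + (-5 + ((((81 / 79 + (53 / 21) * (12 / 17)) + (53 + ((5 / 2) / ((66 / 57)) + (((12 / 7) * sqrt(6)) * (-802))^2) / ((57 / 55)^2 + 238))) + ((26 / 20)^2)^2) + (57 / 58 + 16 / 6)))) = 83975547499174054876391 / 317435682475310000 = 264543.50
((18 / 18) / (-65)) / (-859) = 1 / 55835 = 0.00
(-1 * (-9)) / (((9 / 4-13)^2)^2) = 2304 / 3418801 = 0.00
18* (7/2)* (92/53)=5796/53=109.36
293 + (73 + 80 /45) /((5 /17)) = 24626 /45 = 547.24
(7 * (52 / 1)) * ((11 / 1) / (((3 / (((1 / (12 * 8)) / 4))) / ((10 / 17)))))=2.04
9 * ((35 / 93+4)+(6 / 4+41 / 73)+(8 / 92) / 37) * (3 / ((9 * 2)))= 74417321 / 7703252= 9.66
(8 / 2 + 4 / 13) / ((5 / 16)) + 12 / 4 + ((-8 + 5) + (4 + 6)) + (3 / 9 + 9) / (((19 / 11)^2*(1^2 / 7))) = 3215858 / 70395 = 45.68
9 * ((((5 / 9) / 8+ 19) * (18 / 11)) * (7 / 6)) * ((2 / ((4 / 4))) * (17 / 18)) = 163387 / 264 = 618.89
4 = 4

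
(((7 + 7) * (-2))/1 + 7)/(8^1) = -21/8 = -2.62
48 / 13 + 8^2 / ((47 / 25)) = 23056 / 611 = 37.73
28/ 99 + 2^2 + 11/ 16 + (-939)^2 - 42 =1396587409/ 1584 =881683.97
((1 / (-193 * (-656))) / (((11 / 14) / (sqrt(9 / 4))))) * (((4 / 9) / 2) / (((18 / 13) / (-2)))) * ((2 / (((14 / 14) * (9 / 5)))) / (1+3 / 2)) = -91 / 42302898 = -0.00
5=5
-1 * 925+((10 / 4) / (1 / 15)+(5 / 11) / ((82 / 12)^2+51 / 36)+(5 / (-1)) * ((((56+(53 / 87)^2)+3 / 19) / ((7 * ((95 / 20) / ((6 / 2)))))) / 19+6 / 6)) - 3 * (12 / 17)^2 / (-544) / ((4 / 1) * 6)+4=-40358196721364005643 / 45354817284457296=-889.83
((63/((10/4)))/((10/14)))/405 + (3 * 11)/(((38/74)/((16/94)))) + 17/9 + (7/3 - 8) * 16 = -26037287/334875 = -77.75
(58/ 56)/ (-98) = -0.01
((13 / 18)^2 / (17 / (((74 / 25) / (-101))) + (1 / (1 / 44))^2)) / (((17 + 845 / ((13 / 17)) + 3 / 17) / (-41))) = -4358341 / 310095070686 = -0.00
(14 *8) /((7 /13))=208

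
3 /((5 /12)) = 36 /5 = 7.20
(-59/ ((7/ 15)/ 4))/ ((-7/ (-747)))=-2644380/ 49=-53966.94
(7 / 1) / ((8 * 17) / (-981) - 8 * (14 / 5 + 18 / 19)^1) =-652365 / 2806808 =-0.23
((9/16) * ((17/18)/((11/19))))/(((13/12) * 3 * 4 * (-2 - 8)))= -323/45760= -0.01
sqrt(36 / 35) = 6 * sqrt(35) / 35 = 1.01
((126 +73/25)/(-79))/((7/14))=-6446/1975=-3.26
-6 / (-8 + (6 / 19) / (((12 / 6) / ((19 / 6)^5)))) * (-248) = 124416 / 3535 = 35.20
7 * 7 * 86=4214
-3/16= -0.19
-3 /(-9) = 1 /3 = 0.33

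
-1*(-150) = 150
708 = 708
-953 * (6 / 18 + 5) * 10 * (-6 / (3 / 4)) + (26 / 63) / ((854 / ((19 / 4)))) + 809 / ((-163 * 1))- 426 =7124216224633 / 17539452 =406182.37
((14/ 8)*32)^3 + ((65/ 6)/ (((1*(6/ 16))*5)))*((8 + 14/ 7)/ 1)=1581064/ 9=175673.78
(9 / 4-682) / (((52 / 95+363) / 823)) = -212585015 / 138148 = -1538.82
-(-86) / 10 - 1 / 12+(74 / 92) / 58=85348 / 10005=8.53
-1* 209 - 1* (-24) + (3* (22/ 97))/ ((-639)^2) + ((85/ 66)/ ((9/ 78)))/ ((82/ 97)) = -2045847964651/ 11908545858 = -171.80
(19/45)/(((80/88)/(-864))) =-10032/25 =-401.28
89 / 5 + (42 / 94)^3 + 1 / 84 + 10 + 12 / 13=16339666999 / 566873580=28.82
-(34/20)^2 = -289/100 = -2.89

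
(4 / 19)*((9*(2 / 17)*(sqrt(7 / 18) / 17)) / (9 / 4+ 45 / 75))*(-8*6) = -3840*sqrt(14) / 104329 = -0.14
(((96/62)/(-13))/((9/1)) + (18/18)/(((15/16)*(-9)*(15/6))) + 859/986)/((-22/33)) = -217404419/178811100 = -1.22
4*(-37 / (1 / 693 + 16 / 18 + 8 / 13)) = -1333332 / 13565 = -98.29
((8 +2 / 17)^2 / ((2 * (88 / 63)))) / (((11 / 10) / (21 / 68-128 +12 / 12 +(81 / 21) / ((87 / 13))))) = -2704.34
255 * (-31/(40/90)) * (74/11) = -2632365/22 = -119652.95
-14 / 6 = -7 / 3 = -2.33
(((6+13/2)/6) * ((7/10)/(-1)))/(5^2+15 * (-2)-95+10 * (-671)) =7/32688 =0.00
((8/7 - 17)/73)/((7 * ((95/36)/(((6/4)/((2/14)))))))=-0.12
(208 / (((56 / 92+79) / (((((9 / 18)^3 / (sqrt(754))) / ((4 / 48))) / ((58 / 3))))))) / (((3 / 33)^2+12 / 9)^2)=54552366 * sqrt(754) / 365209665199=0.00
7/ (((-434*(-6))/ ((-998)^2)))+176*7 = 363577/ 93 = 3909.43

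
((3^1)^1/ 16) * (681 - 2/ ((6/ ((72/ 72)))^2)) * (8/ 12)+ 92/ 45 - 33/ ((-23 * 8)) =160709/ 1840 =87.34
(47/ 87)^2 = 2209/ 7569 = 0.29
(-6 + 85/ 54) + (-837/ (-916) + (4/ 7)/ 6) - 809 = -140648869/ 173124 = -812.42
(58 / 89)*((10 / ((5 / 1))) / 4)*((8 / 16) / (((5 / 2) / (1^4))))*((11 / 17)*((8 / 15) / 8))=319 / 113475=0.00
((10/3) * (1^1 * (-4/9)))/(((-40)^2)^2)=-1/1728000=-0.00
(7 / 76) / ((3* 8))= 7 / 1824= 0.00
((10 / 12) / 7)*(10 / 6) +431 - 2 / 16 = 217261 / 504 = 431.07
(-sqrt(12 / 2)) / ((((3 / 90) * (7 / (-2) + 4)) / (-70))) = 4200 * sqrt(6) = 10287.86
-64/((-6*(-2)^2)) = 8/3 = 2.67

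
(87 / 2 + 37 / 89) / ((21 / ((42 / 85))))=7817 / 7565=1.03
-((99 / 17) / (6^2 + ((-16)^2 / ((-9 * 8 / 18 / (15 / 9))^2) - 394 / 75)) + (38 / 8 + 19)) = -1245985 / 52292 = -23.83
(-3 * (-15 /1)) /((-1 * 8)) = -45 /8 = -5.62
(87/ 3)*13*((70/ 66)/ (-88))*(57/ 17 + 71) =-2084810/ 6171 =-337.84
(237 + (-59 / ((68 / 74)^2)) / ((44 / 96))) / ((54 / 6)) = 89599 / 9537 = 9.39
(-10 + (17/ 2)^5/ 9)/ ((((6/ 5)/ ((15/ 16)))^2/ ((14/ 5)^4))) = 3402161777/ 18432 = 184579.09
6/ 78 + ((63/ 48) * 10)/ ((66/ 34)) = 7823/ 1144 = 6.84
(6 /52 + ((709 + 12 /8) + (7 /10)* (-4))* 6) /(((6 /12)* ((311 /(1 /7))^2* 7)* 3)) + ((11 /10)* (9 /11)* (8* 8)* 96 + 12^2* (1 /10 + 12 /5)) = 12700302379679 /2156394695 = 5889.60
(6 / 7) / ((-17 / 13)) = -78 / 119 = -0.66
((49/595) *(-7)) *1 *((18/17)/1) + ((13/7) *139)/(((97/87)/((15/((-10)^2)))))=34.12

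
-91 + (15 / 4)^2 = -1231 / 16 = -76.94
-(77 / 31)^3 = -456533 / 29791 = -15.32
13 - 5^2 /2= 1 /2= 0.50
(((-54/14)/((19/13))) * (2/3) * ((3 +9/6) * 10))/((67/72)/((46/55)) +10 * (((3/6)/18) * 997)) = -775008/2721845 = -0.28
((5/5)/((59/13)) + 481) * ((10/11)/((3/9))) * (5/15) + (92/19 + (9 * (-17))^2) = 294110567/12331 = 23851.32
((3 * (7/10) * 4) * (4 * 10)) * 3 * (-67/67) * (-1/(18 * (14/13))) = 52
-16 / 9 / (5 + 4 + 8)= -16 / 153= -0.10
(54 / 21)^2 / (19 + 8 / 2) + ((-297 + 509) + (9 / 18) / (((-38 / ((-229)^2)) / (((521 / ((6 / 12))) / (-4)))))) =30827990343 / 171304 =179960.72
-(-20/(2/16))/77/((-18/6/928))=-148480/231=-642.77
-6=-6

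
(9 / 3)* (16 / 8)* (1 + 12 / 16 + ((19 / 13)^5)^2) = 76467823422441 / 275716983698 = 277.34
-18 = -18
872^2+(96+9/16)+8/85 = 1034253693/1360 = 760480.66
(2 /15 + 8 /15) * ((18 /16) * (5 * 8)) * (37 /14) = 555 /7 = 79.29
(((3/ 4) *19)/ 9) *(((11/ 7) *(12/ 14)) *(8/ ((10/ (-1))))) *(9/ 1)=-3762/ 245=-15.36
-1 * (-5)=5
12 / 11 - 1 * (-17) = 199 / 11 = 18.09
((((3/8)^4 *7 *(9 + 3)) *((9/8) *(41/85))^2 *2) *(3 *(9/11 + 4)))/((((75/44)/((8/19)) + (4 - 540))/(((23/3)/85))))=-6886156599/2872021888000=-0.00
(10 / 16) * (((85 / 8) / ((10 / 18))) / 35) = 153 / 448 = 0.34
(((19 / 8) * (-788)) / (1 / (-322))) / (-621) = -26201 / 27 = -970.41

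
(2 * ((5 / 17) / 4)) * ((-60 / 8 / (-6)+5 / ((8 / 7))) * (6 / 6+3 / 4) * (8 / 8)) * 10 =7875 / 544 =14.48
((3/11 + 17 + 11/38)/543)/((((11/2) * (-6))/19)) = -2447/131406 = -0.02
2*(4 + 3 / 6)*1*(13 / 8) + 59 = 589 / 8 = 73.62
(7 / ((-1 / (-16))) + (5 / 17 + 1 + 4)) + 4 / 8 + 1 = 118.79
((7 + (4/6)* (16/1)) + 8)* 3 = 77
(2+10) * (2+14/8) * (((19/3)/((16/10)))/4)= 44.53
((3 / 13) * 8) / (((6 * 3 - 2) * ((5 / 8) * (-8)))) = -3 / 130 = -0.02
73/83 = 0.88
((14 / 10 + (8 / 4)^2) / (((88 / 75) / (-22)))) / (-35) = 81 / 28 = 2.89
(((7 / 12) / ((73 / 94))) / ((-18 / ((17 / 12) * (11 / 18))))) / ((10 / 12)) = -61523 / 1419120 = -0.04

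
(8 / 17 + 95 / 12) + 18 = 5383 / 204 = 26.39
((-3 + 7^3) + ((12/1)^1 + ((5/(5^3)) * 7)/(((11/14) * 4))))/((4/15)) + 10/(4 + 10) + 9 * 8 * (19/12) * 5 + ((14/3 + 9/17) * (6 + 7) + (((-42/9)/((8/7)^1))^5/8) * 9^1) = 986561605759/1447649280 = 681.49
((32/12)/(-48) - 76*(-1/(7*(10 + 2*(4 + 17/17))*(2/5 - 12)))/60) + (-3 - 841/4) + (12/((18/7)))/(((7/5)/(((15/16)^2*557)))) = 1658658293/1169280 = 1418.53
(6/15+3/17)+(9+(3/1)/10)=1679/170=9.88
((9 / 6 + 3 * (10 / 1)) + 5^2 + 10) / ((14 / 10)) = 95 / 2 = 47.50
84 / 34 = 42 / 17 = 2.47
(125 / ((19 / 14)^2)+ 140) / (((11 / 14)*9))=1050560 / 35739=29.40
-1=-1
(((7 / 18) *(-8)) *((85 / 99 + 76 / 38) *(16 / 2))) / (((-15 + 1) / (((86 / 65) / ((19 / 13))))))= 389408 / 84645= 4.60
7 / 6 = 1.17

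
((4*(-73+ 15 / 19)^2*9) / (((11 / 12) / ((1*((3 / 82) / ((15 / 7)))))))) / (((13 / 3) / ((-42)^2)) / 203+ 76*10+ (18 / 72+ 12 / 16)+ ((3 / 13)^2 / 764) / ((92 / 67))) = 9079956889337009055744 / 1976342515601493052145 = 4.59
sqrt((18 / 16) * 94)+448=3 * sqrt(47) / 2+448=458.28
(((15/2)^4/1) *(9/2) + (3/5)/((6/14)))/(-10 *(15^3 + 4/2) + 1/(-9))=-20505141/48628960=-0.42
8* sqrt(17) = 32.98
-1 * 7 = -7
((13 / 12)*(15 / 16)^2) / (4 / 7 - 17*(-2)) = 6825 / 247808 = 0.03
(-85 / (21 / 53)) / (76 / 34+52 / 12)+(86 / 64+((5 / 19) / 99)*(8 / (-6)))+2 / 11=-2636982163 / 84690144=-31.14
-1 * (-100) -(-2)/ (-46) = 2299/ 23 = 99.96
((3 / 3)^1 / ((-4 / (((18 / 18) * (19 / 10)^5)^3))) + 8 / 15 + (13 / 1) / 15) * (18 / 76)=-136579743268873184691 / 152000000000000000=-898.55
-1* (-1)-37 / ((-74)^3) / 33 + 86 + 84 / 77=2894315 / 32856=88.09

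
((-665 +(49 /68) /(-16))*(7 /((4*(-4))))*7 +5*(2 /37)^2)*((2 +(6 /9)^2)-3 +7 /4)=695712483569 /285978624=2432.74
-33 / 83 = -0.40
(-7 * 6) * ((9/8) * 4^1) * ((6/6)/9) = -21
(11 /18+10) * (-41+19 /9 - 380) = -360035 /81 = -4444.88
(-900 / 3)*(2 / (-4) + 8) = -2250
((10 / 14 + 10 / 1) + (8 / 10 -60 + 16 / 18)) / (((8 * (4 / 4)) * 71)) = -14993 / 178920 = -0.08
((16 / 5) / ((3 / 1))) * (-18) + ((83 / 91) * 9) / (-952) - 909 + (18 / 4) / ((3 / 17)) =-391017267 / 433160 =-902.71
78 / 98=0.80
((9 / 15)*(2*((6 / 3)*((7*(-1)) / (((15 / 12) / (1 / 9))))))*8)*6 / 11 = -1792 / 275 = -6.52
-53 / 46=-1.15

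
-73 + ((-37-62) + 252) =80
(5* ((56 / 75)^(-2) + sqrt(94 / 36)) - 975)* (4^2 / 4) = -3831.81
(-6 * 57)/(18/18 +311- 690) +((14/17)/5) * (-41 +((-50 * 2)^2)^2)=29399989561/1785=16470582.39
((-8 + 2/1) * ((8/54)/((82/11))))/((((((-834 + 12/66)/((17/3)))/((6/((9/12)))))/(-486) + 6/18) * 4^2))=-18513/922049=-0.02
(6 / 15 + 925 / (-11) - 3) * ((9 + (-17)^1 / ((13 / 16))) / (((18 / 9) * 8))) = 9238 / 143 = 64.60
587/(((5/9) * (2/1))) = 528.30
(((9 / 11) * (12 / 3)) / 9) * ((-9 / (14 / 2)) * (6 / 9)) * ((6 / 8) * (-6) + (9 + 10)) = -348 / 77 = -4.52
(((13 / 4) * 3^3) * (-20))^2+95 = 3080120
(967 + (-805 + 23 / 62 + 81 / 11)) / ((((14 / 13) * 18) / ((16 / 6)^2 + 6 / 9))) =7524335 / 110484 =68.10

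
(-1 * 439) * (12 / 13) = -5268 / 13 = -405.23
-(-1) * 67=67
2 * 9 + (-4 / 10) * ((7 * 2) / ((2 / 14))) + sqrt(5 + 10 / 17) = -106 / 5 + sqrt(1615) / 17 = -18.84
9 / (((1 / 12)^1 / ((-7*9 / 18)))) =-378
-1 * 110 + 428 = 318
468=468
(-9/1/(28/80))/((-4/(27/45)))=27/7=3.86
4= 4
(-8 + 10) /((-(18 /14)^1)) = -14 /9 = -1.56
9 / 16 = 0.56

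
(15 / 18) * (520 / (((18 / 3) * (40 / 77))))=5005 / 36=139.03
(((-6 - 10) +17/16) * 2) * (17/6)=-4063/48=-84.65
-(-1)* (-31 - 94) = -125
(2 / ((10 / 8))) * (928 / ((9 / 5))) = 7424 / 9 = 824.89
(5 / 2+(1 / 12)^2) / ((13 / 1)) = 361 / 1872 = 0.19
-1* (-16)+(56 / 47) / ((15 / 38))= 13408 / 705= 19.02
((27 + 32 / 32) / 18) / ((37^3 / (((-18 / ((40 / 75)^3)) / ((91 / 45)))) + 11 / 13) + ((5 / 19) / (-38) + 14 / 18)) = -19956982500 / 11054849969543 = -0.00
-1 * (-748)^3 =418508992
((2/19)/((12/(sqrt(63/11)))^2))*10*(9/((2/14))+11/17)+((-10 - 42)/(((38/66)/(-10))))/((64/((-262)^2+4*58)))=3453409060/3553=971969.90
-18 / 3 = -6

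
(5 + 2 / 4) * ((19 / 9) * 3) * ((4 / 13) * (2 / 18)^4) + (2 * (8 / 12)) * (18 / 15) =2049122 / 1279395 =1.60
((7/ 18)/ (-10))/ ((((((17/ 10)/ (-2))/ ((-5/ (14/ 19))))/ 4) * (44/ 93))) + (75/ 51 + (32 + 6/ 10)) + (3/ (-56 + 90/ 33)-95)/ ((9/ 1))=51491482/ 2465595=20.88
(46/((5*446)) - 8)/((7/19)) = -24149/1115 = -21.66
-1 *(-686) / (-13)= -686 / 13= -52.77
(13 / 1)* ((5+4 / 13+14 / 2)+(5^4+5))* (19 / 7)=158650 / 7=22664.29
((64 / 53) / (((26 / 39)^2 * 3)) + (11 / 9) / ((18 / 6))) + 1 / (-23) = 1.27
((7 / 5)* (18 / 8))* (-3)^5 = -765.45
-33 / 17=-1.94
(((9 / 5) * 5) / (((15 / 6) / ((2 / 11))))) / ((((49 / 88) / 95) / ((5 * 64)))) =1751040 / 49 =35735.51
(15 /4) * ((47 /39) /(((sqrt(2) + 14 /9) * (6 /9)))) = 44415 /1768 - 57105 * sqrt(2) /3536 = 2.28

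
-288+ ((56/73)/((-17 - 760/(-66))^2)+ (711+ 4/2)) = 1016471009/2391553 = 425.03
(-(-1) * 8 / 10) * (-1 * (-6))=24 / 5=4.80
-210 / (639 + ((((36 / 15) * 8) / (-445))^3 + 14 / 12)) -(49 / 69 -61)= 175048406976051940 / 2919331338422421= 59.96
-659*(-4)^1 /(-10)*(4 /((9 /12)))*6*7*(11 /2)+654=-1620506 /5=-324101.20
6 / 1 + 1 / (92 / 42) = 297 / 46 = 6.46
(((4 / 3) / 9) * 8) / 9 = 32 / 243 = 0.13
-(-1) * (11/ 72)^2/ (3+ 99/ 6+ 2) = 121/ 111456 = 0.00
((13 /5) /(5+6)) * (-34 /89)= -442 /4895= -0.09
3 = 3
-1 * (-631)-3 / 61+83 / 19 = 635.32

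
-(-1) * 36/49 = 36/49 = 0.73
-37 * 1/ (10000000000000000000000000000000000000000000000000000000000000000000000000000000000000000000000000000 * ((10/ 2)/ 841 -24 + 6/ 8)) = 31117/ 195482500000000000000000000000000000000000000000000000000000000000000000000000000000000000000000000000000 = 0.00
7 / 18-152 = -2729 / 18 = -151.61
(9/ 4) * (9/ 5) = 81/ 20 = 4.05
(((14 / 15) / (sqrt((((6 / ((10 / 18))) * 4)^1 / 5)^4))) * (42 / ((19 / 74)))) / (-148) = -6125 / 443232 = -0.01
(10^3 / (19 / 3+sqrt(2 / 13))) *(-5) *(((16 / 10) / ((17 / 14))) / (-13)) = 255360 / 3179-40320 *sqrt(26) / 41327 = 75.35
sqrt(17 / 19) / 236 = sqrt(323) / 4484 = 0.00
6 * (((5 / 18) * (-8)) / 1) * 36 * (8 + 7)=-7200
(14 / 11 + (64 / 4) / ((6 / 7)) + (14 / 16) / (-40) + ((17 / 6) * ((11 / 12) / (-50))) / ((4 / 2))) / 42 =3150821 / 6652800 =0.47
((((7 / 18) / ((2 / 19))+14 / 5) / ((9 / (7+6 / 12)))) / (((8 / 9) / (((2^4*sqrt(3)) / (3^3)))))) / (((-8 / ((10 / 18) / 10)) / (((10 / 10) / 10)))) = -1169*sqrt(3) / 466560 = -0.00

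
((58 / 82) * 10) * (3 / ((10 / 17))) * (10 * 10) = 147900 / 41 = 3607.32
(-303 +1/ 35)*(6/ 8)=-7953/ 35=-227.23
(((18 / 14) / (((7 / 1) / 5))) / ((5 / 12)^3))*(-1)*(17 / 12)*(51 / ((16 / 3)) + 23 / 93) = -6700023 / 37975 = -176.43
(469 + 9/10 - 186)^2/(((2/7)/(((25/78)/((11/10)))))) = 282097235/3432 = 82196.16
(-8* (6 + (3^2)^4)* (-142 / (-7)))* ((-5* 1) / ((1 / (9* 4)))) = 1342820160 / 7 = 191831451.43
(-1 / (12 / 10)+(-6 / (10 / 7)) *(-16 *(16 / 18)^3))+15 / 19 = 47.15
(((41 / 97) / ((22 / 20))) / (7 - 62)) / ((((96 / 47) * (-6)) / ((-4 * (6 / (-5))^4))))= -0.00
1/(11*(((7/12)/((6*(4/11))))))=288/847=0.34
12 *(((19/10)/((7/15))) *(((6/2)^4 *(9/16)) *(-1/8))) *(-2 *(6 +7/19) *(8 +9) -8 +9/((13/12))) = 175198383/2912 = 60164.28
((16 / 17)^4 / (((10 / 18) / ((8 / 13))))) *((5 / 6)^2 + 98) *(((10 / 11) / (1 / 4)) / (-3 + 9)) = 9961472 / 191607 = 51.99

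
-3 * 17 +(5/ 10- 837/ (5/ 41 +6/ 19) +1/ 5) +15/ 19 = -4099747/ 2090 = -1961.60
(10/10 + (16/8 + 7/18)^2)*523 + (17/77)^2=6738277627/1920996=3507.70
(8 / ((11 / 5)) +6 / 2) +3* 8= 337 / 11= 30.64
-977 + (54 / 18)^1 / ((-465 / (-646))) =-150789 / 155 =-972.83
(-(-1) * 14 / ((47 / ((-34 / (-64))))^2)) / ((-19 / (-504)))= 127449 / 2686144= 0.05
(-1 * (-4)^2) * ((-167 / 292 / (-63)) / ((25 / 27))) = -0.16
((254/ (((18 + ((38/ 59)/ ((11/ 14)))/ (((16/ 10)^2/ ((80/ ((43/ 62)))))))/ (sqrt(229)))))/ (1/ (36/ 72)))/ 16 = 3544189 *sqrt(229)/ 24529216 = 2.19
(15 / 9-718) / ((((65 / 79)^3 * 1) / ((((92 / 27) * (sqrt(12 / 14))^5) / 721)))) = -55701574064 * sqrt(42) / 87320039625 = -4.13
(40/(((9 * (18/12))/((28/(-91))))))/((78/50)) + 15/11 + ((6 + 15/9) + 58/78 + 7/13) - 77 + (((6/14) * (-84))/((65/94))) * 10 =-88523503/150579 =-587.89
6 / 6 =1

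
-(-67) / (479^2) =67 / 229441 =0.00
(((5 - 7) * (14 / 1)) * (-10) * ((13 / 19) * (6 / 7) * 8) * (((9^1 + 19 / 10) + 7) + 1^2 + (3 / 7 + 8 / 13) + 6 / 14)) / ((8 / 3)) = 1334808 / 133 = 10036.15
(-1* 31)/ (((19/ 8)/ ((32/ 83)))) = -7936/ 1577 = -5.03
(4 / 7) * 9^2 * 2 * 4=370.29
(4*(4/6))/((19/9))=24/19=1.26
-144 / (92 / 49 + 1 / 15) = -105840 / 1429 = -74.07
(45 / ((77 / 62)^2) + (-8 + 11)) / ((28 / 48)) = 2289204 / 41503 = 55.16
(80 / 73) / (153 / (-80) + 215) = 6400 / 1244431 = 0.01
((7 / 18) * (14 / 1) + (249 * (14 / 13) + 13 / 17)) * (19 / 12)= 2592113 / 5967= 434.41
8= 8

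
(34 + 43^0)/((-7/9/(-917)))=41265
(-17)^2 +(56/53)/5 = 76641/265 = 289.21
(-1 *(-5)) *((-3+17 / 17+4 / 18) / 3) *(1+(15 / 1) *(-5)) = 5920 / 27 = 219.26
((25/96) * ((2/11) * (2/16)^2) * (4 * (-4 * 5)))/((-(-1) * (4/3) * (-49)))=125/137984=0.00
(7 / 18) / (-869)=-7 / 15642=-0.00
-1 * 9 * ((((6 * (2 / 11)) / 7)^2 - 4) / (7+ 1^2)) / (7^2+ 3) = 53037 / 616616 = 0.09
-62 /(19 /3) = -186 /19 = -9.79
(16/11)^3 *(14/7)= 8192/1331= 6.15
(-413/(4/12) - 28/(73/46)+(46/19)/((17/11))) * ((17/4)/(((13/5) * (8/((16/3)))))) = -49322445/36062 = -1367.71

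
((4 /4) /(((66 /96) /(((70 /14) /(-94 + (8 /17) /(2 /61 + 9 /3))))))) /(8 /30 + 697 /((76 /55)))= -143412000 /933920634449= -0.00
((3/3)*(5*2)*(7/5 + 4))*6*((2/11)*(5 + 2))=4536/11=412.36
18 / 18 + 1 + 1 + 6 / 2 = 6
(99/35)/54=11/210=0.05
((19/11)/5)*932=17708/55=321.96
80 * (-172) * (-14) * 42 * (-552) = -4466165760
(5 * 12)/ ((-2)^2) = 15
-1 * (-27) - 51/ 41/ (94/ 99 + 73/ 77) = 1420362/ 53915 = 26.34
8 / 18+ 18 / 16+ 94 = 6881 / 72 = 95.57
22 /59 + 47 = 2795 /59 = 47.37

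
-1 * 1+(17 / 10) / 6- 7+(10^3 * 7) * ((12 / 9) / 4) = 139537 / 60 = 2325.62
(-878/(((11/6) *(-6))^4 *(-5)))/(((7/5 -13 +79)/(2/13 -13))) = -146626/64142221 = -0.00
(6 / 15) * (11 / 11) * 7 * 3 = 42 / 5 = 8.40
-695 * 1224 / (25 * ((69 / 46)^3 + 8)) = -1361088 / 455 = -2991.40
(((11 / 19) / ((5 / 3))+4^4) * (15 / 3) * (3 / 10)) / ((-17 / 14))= -511413 / 1615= -316.66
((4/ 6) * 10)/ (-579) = -20/ 1737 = -0.01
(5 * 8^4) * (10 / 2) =102400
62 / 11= 5.64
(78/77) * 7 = 78/11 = 7.09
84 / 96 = 0.88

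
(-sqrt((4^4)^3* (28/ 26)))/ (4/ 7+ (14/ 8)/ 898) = -102989824* sqrt(182)/ 187421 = -7413.30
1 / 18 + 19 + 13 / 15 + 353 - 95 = 277.92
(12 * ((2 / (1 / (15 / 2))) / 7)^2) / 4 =675 / 49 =13.78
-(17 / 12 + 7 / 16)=-89 / 48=-1.85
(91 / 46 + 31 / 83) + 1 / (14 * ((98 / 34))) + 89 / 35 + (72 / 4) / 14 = 20315119 / 3273935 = 6.21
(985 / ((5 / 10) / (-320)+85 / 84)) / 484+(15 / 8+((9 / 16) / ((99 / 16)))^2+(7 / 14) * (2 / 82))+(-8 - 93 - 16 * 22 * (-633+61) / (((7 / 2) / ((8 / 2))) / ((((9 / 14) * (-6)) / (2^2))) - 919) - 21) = -9020881220713677 / 26771017510600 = -336.96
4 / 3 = 1.33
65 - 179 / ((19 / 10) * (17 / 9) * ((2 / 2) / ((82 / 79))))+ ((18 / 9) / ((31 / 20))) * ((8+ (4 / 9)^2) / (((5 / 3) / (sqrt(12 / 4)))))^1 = 5312 * sqrt(3) / 837+ 337585 / 25517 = 24.22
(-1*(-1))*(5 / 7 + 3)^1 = 26 / 7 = 3.71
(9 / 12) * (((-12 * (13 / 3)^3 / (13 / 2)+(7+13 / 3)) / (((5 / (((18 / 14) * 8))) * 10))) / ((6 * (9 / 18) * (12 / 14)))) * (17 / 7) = -425 / 21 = -20.24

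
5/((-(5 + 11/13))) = -65/76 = -0.86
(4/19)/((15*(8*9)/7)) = 0.00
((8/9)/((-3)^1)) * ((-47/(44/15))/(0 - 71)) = -470/7029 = -0.07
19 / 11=1.73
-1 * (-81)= 81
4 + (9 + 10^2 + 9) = 122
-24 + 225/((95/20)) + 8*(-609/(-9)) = 32188/57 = 564.70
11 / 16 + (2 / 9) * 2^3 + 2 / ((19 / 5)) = 8185 / 2736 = 2.99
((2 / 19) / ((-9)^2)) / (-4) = -1 / 3078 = -0.00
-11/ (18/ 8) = -44/ 9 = -4.89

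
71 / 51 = 1.39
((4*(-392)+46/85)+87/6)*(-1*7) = 1848021/170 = 10870.71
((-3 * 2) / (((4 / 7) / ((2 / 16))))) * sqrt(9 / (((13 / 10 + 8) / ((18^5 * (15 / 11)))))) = -76545 * sqrt(341) / 682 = -2072.57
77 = 77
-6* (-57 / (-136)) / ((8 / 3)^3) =-4617 / 34816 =-0.13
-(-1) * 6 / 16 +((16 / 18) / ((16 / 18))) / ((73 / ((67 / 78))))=8809 / 22776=0.39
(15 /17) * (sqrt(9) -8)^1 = -75 /17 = -4.41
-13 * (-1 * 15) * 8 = 1560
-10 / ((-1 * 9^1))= 10 / 9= 1.11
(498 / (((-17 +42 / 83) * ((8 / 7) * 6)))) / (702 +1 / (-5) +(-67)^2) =-241115 / 284248208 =-0.00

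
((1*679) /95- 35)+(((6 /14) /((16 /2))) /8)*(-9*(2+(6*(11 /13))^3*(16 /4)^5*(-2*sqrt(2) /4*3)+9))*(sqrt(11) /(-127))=-186297408*sqrt(22) /1953133- 2646 /95+297*sqrt(11) /56896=-475.23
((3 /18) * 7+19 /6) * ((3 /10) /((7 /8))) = 52 /35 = 1.49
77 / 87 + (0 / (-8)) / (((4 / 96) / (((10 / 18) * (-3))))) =77 / 87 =0.89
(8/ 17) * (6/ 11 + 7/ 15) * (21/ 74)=4676/ 34595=0.14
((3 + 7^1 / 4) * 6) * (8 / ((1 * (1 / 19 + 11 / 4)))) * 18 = 103968 / 71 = 1464.34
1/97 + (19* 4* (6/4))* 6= 66349/97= 684.01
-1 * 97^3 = -912673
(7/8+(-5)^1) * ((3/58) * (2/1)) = -99/232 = -0.43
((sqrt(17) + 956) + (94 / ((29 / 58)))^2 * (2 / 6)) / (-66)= -19106 / 99 -sqrt(17) / 66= -193.05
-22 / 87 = -0.25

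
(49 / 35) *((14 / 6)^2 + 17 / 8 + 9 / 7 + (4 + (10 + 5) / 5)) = 7991 / 360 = 22.20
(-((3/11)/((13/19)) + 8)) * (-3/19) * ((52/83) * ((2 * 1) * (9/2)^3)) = 2626587/17347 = 151.41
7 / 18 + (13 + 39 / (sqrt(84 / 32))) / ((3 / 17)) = 1333 / 18 + 442 * sqrt(42) / 21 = 210.46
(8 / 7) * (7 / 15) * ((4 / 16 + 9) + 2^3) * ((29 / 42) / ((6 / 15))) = 667 / 42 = 15.88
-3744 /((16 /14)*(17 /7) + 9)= -183456 /577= -317.95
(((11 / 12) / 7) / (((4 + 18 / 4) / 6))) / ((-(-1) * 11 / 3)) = 3 / 119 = 0.03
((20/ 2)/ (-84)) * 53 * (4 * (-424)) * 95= 21348400/ 21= 1016590.48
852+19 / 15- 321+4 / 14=55918 / 105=532.55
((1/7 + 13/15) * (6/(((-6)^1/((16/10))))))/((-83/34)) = 28832/43575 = 0.66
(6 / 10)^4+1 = 706 / 625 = 1.13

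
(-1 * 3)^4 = 81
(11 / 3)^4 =14641 / 81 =180.75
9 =9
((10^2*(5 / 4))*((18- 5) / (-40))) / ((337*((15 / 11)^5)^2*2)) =-0.00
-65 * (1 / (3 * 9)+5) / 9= -8840 / 243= -36.38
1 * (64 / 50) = 1.28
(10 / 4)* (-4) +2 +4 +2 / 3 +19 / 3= 3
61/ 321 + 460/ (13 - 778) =-6733/ 16371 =-0.41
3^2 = 9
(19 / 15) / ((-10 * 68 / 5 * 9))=-19 / 18360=-0.00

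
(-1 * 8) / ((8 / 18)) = -18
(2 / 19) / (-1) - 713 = -13549 / 19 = -713.11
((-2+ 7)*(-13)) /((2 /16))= -520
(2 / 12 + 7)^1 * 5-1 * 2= 203 / 6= 33.83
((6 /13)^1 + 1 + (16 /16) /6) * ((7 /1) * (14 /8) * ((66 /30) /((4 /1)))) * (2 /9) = 68453 /28080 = 2.44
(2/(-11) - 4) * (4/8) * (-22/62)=23/31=0.74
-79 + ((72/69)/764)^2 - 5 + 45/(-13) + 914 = 207361834973/250879837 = 826.54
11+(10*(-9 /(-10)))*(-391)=-3508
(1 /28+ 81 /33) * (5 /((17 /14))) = 3835 /374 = 10.25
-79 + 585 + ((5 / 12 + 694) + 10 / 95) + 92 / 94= 1201.50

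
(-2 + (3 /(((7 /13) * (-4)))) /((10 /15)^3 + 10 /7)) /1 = -3661 /1304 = -2.81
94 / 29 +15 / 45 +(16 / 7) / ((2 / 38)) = 28625 / 609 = 47.00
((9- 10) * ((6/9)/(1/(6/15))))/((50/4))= -8/375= -0.02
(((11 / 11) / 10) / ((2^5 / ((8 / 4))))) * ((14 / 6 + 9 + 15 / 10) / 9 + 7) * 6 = 91 / 288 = 0.32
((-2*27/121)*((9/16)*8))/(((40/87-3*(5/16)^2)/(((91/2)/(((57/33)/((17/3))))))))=-1797.21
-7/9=-0.78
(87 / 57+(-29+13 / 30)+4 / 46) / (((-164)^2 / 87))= -10247411 / 117535520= -0.09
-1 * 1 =-1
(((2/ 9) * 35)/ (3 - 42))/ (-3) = 70/ 1053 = 0.07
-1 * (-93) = 93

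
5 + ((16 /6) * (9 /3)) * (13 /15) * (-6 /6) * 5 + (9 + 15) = -17 /3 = -5.67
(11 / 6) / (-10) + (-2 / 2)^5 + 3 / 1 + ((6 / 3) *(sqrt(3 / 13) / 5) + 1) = 2 *sqrt(39) / 65 + 169 / 60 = 3.01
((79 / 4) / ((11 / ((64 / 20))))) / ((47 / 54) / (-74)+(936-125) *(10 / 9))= 0.01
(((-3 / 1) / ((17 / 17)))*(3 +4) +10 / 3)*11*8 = -4664 / 3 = -1554.67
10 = 10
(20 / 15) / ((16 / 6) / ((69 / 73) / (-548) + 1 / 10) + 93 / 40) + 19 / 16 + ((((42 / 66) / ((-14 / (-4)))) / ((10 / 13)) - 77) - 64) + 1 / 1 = -138.53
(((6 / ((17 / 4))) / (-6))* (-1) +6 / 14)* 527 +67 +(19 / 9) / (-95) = 131303 / 315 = 416.83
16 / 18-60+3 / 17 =-9017 / 153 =-58.93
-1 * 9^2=-81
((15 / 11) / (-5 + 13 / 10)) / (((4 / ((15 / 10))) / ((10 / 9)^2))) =-625 / 3663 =-0.17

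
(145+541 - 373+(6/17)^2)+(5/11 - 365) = -163467/3179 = -51.42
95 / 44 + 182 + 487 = 29531 / 44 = 671.16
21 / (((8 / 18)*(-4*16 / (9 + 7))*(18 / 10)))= -105 / 16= -6.56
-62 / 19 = -3.26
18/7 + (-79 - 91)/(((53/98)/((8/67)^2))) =-3181174/1665419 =-1.91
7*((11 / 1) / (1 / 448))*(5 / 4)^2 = 53900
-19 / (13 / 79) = -1501 / 13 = -115.46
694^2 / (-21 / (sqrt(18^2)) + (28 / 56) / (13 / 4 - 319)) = -412271.28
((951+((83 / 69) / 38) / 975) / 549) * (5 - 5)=0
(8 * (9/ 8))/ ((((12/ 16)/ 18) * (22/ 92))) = 9936/ 11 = 903.27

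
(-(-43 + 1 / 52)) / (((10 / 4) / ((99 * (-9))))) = -398277 / 26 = -15318.35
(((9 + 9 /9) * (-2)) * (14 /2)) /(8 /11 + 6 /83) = -12782 /73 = -175.10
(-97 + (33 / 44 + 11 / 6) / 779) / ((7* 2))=-906725 / 130872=-6.93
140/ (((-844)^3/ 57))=-0.00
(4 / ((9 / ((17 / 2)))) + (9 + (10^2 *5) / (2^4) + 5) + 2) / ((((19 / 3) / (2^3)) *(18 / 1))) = 1837 / 513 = 3.58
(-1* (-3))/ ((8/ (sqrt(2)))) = 0.53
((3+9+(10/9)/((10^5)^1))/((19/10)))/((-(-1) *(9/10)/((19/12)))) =1080001/97200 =11.11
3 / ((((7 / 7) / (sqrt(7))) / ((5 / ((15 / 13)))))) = 13 * sqrt(7) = 34.39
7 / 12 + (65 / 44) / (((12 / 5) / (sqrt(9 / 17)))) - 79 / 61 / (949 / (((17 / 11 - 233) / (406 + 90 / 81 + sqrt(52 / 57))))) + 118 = -2715309 * sqrt(741) / 40606062777995 + 325 * sqrt(17) / 2992 + 57782805390989573 / 487272753335940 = 119.03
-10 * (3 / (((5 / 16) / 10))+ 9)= -1050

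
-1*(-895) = 895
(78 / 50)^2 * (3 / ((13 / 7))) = 2457 / 625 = 3.93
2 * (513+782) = 2590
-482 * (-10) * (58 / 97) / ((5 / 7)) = 391384 / 97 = 4034.89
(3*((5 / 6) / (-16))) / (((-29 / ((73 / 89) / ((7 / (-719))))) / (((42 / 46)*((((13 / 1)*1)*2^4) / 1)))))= -10234965 / 118726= -86.21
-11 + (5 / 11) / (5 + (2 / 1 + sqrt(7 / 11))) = -10.94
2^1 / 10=1 / 5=0.20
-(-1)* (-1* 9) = -9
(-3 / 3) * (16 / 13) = -16 / 13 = -1.23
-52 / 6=-26 / 3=-8.67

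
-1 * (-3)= 3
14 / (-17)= -14 / 17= -0.82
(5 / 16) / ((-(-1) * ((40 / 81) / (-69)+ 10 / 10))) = 27945 / 88784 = 0.31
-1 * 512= -512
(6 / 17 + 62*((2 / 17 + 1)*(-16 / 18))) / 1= -9370 / 153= -61.24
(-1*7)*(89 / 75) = -623 / 75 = -8.31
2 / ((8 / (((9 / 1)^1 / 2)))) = 1.12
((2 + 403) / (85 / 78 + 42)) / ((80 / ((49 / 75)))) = 51597 / 672200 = 0.08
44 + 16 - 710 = -650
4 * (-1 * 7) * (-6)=168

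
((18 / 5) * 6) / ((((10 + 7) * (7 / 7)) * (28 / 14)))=54 / 85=0.64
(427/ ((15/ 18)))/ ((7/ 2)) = 146.40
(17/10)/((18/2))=17/90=0.19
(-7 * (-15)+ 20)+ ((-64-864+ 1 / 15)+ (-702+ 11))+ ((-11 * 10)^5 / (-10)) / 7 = 24157493137 / 105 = 230071363.21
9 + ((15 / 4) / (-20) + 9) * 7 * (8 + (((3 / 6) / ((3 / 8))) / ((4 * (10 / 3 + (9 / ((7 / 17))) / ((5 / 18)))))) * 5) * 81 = 5523259365 / 137792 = 40084.04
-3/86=-0.03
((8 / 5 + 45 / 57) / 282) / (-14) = -227 / 375060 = -0.00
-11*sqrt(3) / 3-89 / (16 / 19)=-1691 / 16-11*sqrt(3) / 3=-112.04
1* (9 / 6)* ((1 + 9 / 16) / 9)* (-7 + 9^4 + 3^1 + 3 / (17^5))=14546878675 / 8519142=1707.55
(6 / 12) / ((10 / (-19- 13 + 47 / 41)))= -253 / 164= -1.54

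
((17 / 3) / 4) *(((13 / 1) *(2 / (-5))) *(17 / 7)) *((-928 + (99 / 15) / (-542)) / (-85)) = -555795773 / 2845500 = -195.32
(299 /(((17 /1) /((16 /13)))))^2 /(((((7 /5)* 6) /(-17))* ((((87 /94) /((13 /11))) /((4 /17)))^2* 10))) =-808905969664 /94490888877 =-8.56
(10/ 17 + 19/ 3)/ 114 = 353/ 5814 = 0.06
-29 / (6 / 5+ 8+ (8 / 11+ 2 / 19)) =-2.89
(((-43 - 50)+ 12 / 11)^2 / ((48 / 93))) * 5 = 158428755 / 1936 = 81833.03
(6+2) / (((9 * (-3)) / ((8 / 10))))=-32 / 135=-0.24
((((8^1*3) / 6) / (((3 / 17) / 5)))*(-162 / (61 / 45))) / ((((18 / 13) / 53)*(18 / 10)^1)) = -17569500 / 61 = -288024.59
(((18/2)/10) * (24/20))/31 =27/775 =0.03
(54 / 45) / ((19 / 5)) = 6 / 19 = 0.32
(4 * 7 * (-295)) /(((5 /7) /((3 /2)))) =-17346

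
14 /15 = 0.93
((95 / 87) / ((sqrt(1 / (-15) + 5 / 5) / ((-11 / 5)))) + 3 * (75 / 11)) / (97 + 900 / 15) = 225 / 1727-209 * sqrt(210) / 191226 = 0.11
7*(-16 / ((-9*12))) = 28 / 27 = 1.04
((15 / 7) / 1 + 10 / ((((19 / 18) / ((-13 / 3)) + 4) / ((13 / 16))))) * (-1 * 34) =-600525 / 4102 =-146.40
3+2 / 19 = 59 / 19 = 3.11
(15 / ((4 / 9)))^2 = 18225 / 16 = 1139.06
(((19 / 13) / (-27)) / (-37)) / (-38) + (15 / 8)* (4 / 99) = 10817 / 142857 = 0.08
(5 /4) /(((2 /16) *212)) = 5 /106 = 0.05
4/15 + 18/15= 22/15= 1.47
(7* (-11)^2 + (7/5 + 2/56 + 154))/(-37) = -3793/140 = -27.09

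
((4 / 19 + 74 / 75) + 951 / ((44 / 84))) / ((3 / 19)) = 28477441 / 2475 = 11506.04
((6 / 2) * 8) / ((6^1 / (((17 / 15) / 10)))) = 34 / 75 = 0.45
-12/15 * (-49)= 196/5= 39.20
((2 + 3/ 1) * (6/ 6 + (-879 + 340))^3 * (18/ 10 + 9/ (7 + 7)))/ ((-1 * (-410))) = -6657067278/ 1435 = -4639071.27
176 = 176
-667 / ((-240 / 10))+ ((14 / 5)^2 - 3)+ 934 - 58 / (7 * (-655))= 531847703 / 550200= 966.64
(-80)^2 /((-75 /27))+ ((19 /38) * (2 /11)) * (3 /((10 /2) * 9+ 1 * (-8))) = -937725 /407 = -2303.99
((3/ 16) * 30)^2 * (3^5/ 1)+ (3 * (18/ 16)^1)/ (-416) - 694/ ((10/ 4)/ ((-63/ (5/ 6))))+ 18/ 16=2385872217/ 83200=28676.35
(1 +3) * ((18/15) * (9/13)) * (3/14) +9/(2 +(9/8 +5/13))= 108828/33215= 3.28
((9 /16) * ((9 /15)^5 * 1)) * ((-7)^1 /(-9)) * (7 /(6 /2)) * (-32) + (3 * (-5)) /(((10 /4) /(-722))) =13529562 /3125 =4329.46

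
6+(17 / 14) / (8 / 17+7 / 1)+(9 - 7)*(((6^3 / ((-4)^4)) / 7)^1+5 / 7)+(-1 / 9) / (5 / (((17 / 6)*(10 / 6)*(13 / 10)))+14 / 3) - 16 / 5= 255417733 / 55382160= 4.61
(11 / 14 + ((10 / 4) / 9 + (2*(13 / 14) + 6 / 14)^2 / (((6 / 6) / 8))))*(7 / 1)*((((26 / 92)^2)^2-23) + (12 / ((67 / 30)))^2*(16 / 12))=4650.39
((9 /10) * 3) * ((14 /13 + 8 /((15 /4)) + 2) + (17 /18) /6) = 37681 /2600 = 14.49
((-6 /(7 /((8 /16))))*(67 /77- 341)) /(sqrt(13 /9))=235710*sqrt(13) /7007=121.29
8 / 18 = 4 / 9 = 0.44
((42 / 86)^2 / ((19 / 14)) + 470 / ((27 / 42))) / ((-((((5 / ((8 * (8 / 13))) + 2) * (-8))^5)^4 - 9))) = -38082240146546121798320128 / 232263604563902022683646893194856836032908024550549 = -0.00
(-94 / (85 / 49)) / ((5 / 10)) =-9212 / 85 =-108.38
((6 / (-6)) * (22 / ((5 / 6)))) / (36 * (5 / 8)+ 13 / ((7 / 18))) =-616 / 1305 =-0.47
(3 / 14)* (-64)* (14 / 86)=-96 / 43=-2.23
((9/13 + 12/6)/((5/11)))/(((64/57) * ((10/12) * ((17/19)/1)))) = 250173/35360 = 7.08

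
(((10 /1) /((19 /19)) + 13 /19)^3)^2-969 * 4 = 1483615.94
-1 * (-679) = 679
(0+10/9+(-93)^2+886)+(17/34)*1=171659/18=9536.61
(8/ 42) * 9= 12/ 7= 1.71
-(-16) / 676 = 4 / 169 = 0.02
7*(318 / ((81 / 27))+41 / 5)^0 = 7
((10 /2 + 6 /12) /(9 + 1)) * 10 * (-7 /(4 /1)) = -77 /8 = -9.62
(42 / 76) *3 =1.66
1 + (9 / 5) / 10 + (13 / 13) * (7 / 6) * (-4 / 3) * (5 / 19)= 0.77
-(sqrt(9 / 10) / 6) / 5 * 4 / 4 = -sqrt(10) / 100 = -0.03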